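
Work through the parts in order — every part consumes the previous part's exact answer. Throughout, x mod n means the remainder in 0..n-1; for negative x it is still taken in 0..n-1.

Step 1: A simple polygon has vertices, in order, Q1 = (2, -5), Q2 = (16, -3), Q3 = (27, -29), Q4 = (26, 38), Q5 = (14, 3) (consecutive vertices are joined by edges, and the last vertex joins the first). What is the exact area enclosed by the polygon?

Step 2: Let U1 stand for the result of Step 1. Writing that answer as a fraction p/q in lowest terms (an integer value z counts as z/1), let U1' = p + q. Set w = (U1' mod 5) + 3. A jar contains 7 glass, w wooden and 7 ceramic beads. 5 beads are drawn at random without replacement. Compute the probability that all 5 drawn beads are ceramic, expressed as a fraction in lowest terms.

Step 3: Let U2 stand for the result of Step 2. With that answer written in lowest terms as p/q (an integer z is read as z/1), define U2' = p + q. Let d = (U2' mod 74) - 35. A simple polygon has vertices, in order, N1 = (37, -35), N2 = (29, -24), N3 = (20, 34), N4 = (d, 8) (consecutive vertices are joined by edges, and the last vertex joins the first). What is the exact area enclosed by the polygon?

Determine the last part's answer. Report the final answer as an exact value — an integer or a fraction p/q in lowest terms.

889/2

Step 1: cross terms: (2*-3 - 16*-5)=74, (16*-29 - 27*-3)=-383, (27*38 - 26*-29)=1780, (26*3 - 14*38)=-454, (14*-5 - 2*3)=-76; twice the area = |941| = 941; area = 941/2; answer 941/2
Step 2: U1 = 941/2; threaded value p + q = 943; w = 6; total draws C(20,5) = 15504; favorable C(7,5) = 21; P = 7/5168; answer 7/5168
Step 3: U2 = 7/5168; threaded value p + q = 5175; d = 34; cross terms: (37*-24 - 29*-35)=127, (29*34 - 20*-24)=1466, (20*8 - 34*34)=-996, (34*-35 - 37*8)=-1486; twice the area = |-889| = 889; area = 889/2; answer 889/2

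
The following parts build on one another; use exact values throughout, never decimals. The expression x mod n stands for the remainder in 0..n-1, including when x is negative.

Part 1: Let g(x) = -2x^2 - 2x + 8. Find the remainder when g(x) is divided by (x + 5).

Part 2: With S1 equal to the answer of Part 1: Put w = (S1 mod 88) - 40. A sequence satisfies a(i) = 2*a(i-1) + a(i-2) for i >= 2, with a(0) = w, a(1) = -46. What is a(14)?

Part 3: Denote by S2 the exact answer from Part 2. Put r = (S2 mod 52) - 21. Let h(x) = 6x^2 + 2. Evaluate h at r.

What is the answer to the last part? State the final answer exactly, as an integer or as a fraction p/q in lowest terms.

1352

Part 1: remainder = value at the root: -2*(-5)^2 - 2*(-5)^1 + 8 = (-50) + (10) + (8) = -32; answer -32
Part 2: S1 = -32; w = 16; a(2) = 2*(-46) + 1*(16) = -76; iterating: a(2)=-76, a(3)=-198, a(4)=-472, a(5)=-1142, a(6)=-2756, a(7)=-6654, a(8)=-16064, a(9)=-38782, a(10)=-93628, a(11)=-226038, a(12)=-545704, a(13)=-1317446, a(14)=-3180596; answer -3180596
Part 3: S2 = -3180596; r = 15; 6*(15)^2 + 2 = (1350) + (2) = 1352; answer 1352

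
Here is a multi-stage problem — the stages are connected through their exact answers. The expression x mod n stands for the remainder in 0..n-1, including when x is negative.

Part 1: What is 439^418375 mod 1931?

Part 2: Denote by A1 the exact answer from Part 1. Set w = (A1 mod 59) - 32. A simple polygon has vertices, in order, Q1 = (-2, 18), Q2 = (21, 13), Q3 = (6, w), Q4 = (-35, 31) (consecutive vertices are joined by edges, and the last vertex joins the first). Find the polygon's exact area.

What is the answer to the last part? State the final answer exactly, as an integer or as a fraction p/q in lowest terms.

Part 1: squarings mod 1931: 439^1=439, 439^2=1552, 439^4=747, 439^8=1881, 439^16=569, 439^32=1284, 439^64=1513, 439^128=934, 439^256=1475, 439^512=1319, 439^1024=1861, 439^2048=1038, 439^4096=1877, 439^8192=985, 439^16384=863, 439^32768=1334, 439^65536=1105, 439^131072=633, 439^262144=972; 439^418375 = 439^1 * 439^2 * 439^4 * 439^64 * 439^512 * 439^8192 * 439^16384 * 439^131072 * 439^262144 = 1576 (mod 1931); answer 1576
Part 2: A1 = 1576; w = 10; cross terms: (-2*13 - 21*18)=-404, (21*10 - 6*13)=132, (6*31 - -35*10)=536, (-35*18 - -2*31)=-568; twice the area = |-304| = 304; area = 152; answer 152

152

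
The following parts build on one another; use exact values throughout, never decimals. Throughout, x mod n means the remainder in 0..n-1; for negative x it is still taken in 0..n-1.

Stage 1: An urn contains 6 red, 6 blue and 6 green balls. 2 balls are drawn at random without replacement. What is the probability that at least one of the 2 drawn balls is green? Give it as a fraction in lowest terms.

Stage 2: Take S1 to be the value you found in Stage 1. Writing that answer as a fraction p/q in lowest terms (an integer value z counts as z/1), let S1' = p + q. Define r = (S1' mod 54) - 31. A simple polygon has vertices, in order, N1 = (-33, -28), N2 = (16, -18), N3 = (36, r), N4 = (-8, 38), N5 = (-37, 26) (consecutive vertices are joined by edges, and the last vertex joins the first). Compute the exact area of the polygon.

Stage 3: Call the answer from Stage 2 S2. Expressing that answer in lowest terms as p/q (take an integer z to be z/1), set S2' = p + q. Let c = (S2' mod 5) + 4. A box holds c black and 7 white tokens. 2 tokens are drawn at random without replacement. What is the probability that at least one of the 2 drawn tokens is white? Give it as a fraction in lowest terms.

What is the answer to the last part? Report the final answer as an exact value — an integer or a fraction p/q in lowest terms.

28/33

Stage 1: total draws C(18,2) = 153; complement C(12,2) = 66; favorable 153 - 66 = 87; P = 29/51; answer 29/51
Stage 2: S1 = 29/51; threaded value p + q = 80; r = -5; cross terms: (-33*-18 - 16*-28)=1042, (16*-5 - 36*-18)=568, (36*38 - -8*-5)=1328, (-8*26 - -37*38)=1198, (-37*-28 - -33*26)=1894; twice the area = |6030| = 6030; area = 3015; answer 3015
Stage 3: S2 = 3015; threaded value p + q = 3016; c = 5; total draws C(12,2) = 66; complement C(5,2) = 10; favorable 66 - 10 = 56; P = 28/33; answer 28/33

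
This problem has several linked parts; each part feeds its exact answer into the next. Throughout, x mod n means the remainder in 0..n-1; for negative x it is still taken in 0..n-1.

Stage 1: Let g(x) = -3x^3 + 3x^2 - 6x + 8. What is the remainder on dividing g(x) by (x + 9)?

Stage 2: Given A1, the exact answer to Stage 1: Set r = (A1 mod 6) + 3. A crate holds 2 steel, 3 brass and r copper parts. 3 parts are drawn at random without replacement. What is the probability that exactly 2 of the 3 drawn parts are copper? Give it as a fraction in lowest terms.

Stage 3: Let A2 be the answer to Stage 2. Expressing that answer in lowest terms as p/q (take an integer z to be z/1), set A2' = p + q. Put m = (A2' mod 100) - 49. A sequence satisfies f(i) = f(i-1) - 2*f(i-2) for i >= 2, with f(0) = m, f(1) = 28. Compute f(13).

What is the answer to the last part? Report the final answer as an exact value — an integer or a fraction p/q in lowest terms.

Stage 1: remainder = value at the root: -3*(-9)^3 + 3*(-9)^2 - 6*(-9)^1 + 8 = (2187) + (243) + (54) + (8) = 2492; answer 2492
Stage 2: A1 = 2492; r = 5; total draws C(10,3) = 120; favorable C(5,2)*C(5,1) = 50; P = 5/12; answer 5/12
Stage 3: A2 = 5/12; threaded value p + q = 17; m = -32; f(2) = 1*(28) - 2*(-32) = 92; iterating: f(2)=92, f(3)=36, f(4)=-148, f(5)=-220, f(6)=76, f(7)=516, f(8)=364, f(9)=-668, f(10)=-1396, f(11)=-60, f(12)=2732, f(13)=2852; answer 2852

2852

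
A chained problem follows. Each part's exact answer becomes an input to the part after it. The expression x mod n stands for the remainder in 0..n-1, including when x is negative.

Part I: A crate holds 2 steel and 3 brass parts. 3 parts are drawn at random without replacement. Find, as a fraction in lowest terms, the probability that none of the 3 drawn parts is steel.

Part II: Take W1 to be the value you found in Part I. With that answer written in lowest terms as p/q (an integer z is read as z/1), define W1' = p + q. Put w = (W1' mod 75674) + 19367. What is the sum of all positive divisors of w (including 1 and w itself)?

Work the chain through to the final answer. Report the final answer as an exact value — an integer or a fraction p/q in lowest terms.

Part I: total draws C(5,3) = 10; favorable C(3,3) = 1; P = 1/10; answer 1/10
Part II: W1 = 1/10; threaded value p + q = 11; w = 19378; 19378 = 2 * 9689; sigma = (1 + 2) * (1 + 9689) = 3 * 9690 = 29070; answer 29070

29070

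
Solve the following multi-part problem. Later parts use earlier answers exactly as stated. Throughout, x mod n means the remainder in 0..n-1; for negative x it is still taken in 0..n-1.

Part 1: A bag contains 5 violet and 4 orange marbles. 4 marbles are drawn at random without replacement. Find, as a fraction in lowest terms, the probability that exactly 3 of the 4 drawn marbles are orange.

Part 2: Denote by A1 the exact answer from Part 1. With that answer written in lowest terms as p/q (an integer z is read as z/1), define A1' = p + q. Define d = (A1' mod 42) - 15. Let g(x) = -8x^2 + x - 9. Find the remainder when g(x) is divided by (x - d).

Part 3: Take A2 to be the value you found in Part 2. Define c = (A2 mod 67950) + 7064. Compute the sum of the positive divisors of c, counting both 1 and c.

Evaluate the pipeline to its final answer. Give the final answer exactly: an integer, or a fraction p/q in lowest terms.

72974

Part 1: total draws C(9,4) = 126; favorable C(4,3)*C(5,1) = 20; P = 10/63; answer 10/63
Part 2: A1 = 10/63; threaded value p + q = 73; d = 16; remainder = value at the root: -8*(16)^2 + 1*(16)^1 - 9 = (-2048) + (16) + (-9) = -2041; answer -2041
Part 3: A2 = -2041; c = 72973; 72973 is prime, so its only divisors are 1 and 72973; sigma = 1 + 72973 = 72974; answer 72974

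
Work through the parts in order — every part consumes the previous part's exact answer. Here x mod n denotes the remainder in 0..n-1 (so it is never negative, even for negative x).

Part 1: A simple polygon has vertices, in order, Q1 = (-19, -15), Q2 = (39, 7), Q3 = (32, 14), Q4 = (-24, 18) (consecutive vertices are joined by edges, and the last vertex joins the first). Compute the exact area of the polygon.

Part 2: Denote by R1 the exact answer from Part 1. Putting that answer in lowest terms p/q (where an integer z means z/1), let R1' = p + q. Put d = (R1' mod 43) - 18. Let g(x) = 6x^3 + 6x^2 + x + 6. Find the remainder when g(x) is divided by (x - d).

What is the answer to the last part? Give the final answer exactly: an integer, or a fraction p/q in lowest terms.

26134

Part 1: cross terms: (-19*7 - 39*-15)=452, (39*14 - 32*7)=322, (32*18 - -24*14)=912, (-24*-15 - -19*18)=702; twice the area = |2388| = 2388; area = 1194; answer 1194
Part 2: R1 = 1194; threaded value p + q = 1195; d = 16; remainder = value at the root: 6*(16)^3 + 6*(16)^2 + 1*(16)^1 + 6 = (24576) + (1536) + (16) + (6) = 26134; answer 26134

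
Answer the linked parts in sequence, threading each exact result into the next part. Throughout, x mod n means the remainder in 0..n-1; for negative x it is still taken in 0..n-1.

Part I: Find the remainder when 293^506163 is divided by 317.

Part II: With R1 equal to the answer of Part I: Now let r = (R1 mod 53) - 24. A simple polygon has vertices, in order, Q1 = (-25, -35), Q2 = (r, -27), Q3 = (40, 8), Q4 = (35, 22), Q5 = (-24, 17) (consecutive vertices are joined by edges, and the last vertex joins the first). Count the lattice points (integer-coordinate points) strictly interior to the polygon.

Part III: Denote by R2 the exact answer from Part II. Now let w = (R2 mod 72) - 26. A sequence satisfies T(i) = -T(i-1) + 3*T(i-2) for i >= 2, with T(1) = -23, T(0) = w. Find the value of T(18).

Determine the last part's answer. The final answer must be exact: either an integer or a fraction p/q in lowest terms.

Part I: squarings mod 317: 293^1=293, 293^2=259, 293^4=194, 293^8=230, 293^16=278, 293^32=253, 293^64=292, 293^128=308, 293^256=81, 293^512=221, 293^1024=23, 293^2048=212, 293^4096=247, 293^8192=145, 293^16384=103, 293^32768=148, 293^65536=31, 293^131072=10, 293^262144=100; 293^506163 = 293^1 * 293^2 * 293^16 * 293^32 * 293^256 * 293^2048 * 293^4096 * 293^8192 * 293^32768 * 293^65536 * 293^131072 * 293^262144 = 26 (mod 317); answer 26
Part II: R1 = 26; r = 2; cross terms: (-25*-27 - 2*-35)=745, (2*8 - 40*-27)=1096, (40*22 - 35*8)=600, (35*17 - -24*22)=1123, (-24*-35 - -25*17)=1265; twice the area = |4829| = 4829; area = 4829/2; boundary points = 1 + 1 + 1 + 1 + 1 = 5; strictly interior points = area - boundary/2 + 1 = 2413; answer 2413
Part III: R2 = 2413; w = 11; T(2) = -1*(-23) + 3*(11) = 56; iterating: T(2)=56, T(3)=-125, T(4)=293, T(5)=-668, T(6)=1547, T(7)=-3551, T(8)=8192, T(9)=-18845, T(10)=43421, T(11)=-99956, T(12)=230219, T(13)=-530087, T(14)=1220744, T(15)=-2811005, T(16)=6473237, T(17)=-14906252, T(18)=34325963; answer 34325963

34325963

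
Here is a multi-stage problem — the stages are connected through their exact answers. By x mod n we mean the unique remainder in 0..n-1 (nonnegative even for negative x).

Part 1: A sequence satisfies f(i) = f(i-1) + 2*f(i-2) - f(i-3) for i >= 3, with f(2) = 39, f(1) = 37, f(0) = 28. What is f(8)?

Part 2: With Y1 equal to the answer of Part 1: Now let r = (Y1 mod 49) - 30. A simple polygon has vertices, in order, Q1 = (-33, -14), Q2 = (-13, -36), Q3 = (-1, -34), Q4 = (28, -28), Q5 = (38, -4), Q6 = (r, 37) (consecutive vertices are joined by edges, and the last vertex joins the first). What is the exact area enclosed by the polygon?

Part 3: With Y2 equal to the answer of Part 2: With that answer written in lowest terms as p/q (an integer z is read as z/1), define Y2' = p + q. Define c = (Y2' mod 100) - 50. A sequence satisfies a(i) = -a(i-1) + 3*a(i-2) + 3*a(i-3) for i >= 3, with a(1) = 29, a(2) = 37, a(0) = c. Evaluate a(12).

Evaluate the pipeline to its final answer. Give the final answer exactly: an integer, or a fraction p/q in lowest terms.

Part 1: f(3) = 1*(39) + 2*(37) - 1*(28) = 85; iterating: f(3)=85, f(4)=126, f(5)=257, f(6)=424, f(7)=812, f(8)=1403; answer 1403
Part 2: Y1 = 1403; r = 1; cross terms: (-33*-36 - -13*-14)=1006, (-13*-34 - -1*-36)=406, (-1*-28 - 28*-34)=980, (28*-4 - 38*-28)=952, (38*37 - 1*-4)=1410, (1*-14 - -33*37)=1207; twice the area = |5961| = 5961; area = 5961/2; answer 5961/2
Part 3: Y2 = 5961/2; threaded value p + q = 5963; c = 13; a(3) = -1*(37) + 3*(29) + 3*(13) = 89; iterating: a(3)=89, a(4)=109, a(5)=269, a(6)=325, a(7)=809, a(8)=973, a(9)=2429, a(10)=2917, a(11)=7289, a(12)=8749; answer 8749

8749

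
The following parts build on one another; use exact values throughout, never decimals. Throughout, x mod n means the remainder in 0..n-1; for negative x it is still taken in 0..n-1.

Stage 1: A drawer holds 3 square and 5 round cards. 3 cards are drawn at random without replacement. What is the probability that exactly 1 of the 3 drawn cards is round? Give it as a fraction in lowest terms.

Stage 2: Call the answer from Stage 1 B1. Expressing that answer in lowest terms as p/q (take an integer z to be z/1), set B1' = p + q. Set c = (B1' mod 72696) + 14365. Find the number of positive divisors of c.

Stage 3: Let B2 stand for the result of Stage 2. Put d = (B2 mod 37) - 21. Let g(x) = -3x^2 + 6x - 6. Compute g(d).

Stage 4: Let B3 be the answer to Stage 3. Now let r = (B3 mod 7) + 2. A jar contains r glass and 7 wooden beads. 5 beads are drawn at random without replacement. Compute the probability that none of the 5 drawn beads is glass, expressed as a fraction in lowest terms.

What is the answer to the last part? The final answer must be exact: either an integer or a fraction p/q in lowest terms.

Stage 1: total draws C(8,3) = 56; favorable C(5,1)*C(3,2) = 15; P = 15/56; answer 15/56
Stage 2: B1 = 15/56; threaded value p + q = 71; c = 14436; 14436 = 2^2 * 3^2 * 401; number of divisors = (2+1) * (2+1) * (1+1) = 18; answer 18
Stage 3: B2 = 18; d = -3; -3*(-3)^2 + 6*(-3)^1 - 6 = (-27) + (-18) + (-6) = -51; answer -51
Stage 4: B3 = -51; r = 7; total draws C(14,5) = 2002; favorable C(7,5) = 21; P = 3/286; answer 3/286

3/286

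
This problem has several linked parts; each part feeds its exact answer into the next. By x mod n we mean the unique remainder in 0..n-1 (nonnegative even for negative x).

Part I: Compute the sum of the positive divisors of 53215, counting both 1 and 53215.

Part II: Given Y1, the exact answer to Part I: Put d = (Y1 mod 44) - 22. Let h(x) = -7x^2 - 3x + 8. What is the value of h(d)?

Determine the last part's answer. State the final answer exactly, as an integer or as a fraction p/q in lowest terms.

-14

Part I: 53215 = 5 * 29 * 367; sigma = (1 + 5) * (1 + 29) * (1 + 367) = 6 * 30 * 368 = 66240; answer 66240
Part II: Y1 = 66240; d = -2; -7*(-2)^2 - 3*(-2)^1 + 8 = (-28) + (6) + (8) = -14; answer -14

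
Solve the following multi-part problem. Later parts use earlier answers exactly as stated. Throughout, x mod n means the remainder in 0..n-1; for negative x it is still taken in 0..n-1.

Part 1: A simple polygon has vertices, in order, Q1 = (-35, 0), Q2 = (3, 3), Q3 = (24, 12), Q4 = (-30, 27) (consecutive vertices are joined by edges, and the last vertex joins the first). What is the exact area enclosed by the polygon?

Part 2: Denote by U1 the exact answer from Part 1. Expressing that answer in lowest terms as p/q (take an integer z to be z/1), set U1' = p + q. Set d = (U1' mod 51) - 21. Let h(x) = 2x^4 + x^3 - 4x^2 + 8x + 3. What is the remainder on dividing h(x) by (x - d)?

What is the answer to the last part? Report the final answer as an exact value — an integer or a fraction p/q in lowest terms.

266212

Part 1: cross terms: (-35*3 - 3*0)=-105, (3*12 - 24*3)=-36, (24*27 - -30*12)=1008, (-30*0 - -35*27)=945; twice the area = |1812| = 1812; area = 906; answer 906
Part 2: U1 = 906; threaded value p + q = 907; d = 19; remainder = value at the root: 2*(19)^4 + 1*(19)^3 - 4*(19)^2 + 8*(19)^1 + 3 = (260642) + (6859) + (-1444) + (152) + (3) = 266212; answer 266212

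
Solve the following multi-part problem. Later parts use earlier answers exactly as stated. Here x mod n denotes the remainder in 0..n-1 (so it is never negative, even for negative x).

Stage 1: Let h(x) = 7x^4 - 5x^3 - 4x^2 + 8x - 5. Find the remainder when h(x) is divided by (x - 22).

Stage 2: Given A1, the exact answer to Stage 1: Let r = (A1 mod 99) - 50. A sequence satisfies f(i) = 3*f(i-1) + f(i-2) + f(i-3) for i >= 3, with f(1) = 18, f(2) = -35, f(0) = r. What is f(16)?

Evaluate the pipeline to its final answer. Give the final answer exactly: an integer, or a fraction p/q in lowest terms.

Stage 1: remainder = value at the root: 7*(22)^4 - 5*(22)^3 - 4*(22)^2 + 8*(22)^1 - 5 = (1639792) + (-53240) + (-1936) + (176) + (-5) = 1584787; answer 1584787
Stage 2: A1 = 1584787; r = 44; f(3) = 3*(-35) + 1*(18) + 1*(44) = -43; iterating: f(3)=-43, f(4)=-146, f(5)=-516, f(6)=-1737, f(7)=-5873, f(8)=-19872, f(9)=-67226, f(10)=-227423, f(11)=-769367, f(12)=-2602750, f(13)=-8805040, f(14)=-29787237, f(15)=-100769501, f(16)=-340900780; answer -340900780

-340900780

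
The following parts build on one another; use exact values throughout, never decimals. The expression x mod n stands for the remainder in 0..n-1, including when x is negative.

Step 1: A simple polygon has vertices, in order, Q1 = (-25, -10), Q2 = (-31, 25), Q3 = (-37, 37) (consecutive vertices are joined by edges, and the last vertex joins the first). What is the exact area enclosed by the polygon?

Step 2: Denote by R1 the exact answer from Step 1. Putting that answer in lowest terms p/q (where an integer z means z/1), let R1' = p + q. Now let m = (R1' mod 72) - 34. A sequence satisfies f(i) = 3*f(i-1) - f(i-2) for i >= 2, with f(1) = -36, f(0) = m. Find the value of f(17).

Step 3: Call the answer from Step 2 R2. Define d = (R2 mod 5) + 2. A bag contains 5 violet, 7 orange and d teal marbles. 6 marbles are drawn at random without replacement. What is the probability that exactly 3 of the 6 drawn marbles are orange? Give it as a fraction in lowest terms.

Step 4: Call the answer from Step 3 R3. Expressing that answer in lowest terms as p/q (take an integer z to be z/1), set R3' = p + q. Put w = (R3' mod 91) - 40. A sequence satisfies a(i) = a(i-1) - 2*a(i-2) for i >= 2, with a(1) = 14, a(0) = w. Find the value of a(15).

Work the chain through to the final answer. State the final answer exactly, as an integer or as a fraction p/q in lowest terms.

3668

Step 1: cross terms: (-25*25 - -31*-10)=-935, (-31*37 - -37*25)=-222, (-37*-10 - -25*37)=1295; twice the area = |138| = 138; area = 69; answer 69
Step 2: R1 = 69; threaded value p + q = 70; m = 36; f(2) = 3*(-36) - 1*(36) = -144; iterating: f(2)=-144, f(3)=-396, f(4)=-1044, f(5)=-2736, f(6)=-7164, f(7)=-18756, f(8)=-49104, f(9)=-128556, f(10)=-336564, f(11)=-881136, f(12)=-2306844, f(13)=-6039396, f(14)=-15811344, f(15)=-41394636, f(16)=-108372564, f(17)=-283723056; answer -283723056
Step 3: R2 = -283723056; d = 6; total draws C(18,6) = 18564; favorable C(7,3)*C(11,3) = 5775; P = 275/884; answer 275/884
Step 4: R3 = 275/884; threaded value p + q = 1159; w = 27; a(2) = 1*(14) - 2*(27) = -40; iterating: a(2)=-40, a(3)=-68, a(4)=12, a(5)=148, a(6)=124, a(7)=-172, a(8)=-420, a(9)=-76, a(10)=764, a(11)=916, a(12)=-612, a(13)=-2444, a(14)=-1220, a(15)=3668; answer 3668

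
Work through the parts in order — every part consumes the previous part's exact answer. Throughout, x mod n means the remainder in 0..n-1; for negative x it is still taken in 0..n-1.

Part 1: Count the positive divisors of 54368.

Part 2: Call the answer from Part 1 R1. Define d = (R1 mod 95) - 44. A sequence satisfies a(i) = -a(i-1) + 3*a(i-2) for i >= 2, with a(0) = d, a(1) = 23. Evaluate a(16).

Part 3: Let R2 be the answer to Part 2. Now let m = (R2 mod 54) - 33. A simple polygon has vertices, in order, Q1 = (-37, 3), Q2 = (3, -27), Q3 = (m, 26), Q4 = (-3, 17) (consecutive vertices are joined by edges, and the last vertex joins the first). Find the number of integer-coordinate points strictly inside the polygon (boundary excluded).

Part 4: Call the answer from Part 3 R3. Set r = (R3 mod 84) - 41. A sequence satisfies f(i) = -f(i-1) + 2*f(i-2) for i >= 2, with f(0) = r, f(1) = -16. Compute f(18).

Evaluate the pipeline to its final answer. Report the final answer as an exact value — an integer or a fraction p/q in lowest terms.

Part 1: 54368 = 2^5 * 1699; number of divisors = (5+1) * (1+1) = 12; answer 12
Part 2: R1 = 12; d = -32; a(2) = -1*(23) + 3*(-32) = -119; iterating: a(2)=-119, a(3)=188, a(4)=-545, a(5)=1109, a(6)=-2744, a(7)=6071, a(8)=-14303, a(9)=32516, a(10)=-75425, a(11)=172973, a(12)=-399248, a(13)=918167, a(14)=-2115911, a(15)=4870412, a(16)=-11218145; answer -11218145
Part 3: R2 = -11218145; m = -2; cross terms: (-37*-27 - 3*3)=990, (3*26 - -2*-27)=24, (-2*17 - -3*26)=44, (-3*3 - -37*17)=620; twice the area = |1678| = 1678; area = 839; boundary points = 10 + 1 + 1 + 2 = 14; strictly interior points = area - boundary/2 + 1 = 833; answer 833
Part 4: R3 = 833; r = 36; f(2) = -1*(-16) + 2*(36) = 88; iterating: f(2)=88, f(3)=-120, f(4)=296, f(5)=-536, f(6)=1128, f(7)=-2200, f(8)=4456, f(9)=-8856, f(10)=17768, f(11)=-35480, f(12)=71016, f(13)=-141976, f(14)=284008, f(15)=-567960, f(16)=1135976, f(17)=-2271896, f(18)=4543848; answer 4543848

4543848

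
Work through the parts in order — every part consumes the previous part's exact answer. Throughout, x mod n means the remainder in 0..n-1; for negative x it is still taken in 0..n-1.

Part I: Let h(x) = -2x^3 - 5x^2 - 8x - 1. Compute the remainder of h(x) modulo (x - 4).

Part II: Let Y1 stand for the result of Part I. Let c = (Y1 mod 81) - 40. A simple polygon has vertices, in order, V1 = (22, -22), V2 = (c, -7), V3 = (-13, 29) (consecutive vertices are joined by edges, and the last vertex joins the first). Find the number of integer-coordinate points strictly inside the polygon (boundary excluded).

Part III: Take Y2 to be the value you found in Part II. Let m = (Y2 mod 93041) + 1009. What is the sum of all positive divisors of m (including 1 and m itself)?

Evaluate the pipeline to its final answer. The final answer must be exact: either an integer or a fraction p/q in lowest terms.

Part I: remainder = value at the root: -2*(4)^3 - 5*(4)^2 - 8*(4)^1 - 1 = (-128) + (-80) + (-32) + (-1) = -241; answer -241
Part II: Y1 = -241; c = -38; cross terms: (22*-7 - -38*-22)=-990, (-38*29 - -13*-7)=-1193, (-13*-22 - 22*29)=-352; twice the area = |-2535| = 2535; area = 2535/2; boundary points = 15 + 1 + 1 = 17; strictly interior points = area - boundary/2 + 1 = 1260; answer 1260
Part III: Y2 = 1260; m = 2269; 2269 is prime, so its only divisors are 1 and 2269; sigma = 1 + 2269 = 2270; answer 2270

2270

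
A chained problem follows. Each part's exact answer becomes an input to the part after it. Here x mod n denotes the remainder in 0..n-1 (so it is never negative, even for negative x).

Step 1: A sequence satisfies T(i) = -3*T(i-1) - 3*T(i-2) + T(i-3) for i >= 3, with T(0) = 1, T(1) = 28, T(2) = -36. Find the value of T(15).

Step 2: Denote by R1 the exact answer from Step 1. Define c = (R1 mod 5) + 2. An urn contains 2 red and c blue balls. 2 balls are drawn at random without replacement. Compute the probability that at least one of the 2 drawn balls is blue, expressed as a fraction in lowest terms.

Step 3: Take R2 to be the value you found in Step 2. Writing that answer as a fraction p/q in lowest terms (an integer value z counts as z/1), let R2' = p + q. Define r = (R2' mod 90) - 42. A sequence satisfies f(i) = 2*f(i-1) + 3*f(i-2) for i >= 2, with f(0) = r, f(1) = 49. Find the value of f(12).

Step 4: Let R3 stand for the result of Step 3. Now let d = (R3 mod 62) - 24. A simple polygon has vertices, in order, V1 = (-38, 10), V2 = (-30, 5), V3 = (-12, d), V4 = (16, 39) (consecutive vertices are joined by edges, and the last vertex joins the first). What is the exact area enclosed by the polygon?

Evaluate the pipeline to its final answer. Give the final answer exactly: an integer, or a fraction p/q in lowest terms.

1063

Step 1: T(3) = -3*(-36) - 3*(28) + 1*(1) = 25; iterating: T(3)=25, T(4)=61, T(5)=-294, T(6)=724, T(7)=-1229, T(8)=1221, T(9)=748, T(10)=-7136, T(11)=20385, T(12)=-38999, T(13)=48706, T(14)=-8736, T(15)=-158909; answer -158909
Step 2: R1 = -158909; c = 3; total draws C(5,2) = 10; complement C(2,2) = 1; favorable 10 - 1 = 9; P = 9/10; answer 9/10
Step 3: R2 = 9/10; threaded value p + q = 19; r = -23; f(2) = 2*(49) + 3*(-23) = 29; iterating: f(2)=29, f(3)=205, f(4)=497, f(5)=1609, f(6)=4709, f(7)=14245, f(8)=42617, f(9)=127969, f(10)=383789, f(11)=1151485, f(12)=3454337; answer 3454337
Step 4: R3 = 3454337; d = -17; cross terms: (-38*5 - -30*10)=110, (-30*-17 - -12*5)=570, (-12*39 - 16*-17)=-196, (16*10 - -38*39)=1642; twice the area = |2126| = 2126; area = 1063; answer 1063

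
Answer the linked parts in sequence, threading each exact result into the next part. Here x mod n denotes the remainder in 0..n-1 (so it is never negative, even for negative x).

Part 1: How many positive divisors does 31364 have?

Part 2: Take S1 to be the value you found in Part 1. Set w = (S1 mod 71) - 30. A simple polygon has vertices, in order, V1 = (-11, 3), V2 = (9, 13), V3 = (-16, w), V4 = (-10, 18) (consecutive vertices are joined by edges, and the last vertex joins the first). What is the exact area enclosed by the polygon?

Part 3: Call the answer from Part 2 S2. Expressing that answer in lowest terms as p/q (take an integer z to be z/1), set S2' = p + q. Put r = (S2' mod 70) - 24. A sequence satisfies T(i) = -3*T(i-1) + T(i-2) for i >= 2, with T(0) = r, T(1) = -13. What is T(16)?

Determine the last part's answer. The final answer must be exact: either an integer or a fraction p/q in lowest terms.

1328892909

Part 1: 31364 = 2^2 * 7841; number of divisors = (2+1) * (1+1) = 6; answer 6
Part 2: S1 = 6; w = -24; cross terms: (-11*13 - 9*3)=-170, (9*-24 - -16*13)=-8, (-16*18 - -10*-24)=-528, (-10*3 - -11*18)=168; twice the area = |-538| = 538; area = 269; answer 269
Part 3: S2 = 269; threaded value p + q = 270; r = 36; T(2) = -3*(-13) + 1*(36) = 75; iterating: T(2)=75, T(3)=-238, T(4)=789, T(5)=-2605, T(6)=8604, T(7)=-28417, T(8)=93855, T(9)=-309982, T(10)=1023801, T(11)=-3381385, T(12)=11167956, T(13)=-36885253, T(14)=121823715, T(15)=-402356398, T(16)=1328892909; answer 1328892909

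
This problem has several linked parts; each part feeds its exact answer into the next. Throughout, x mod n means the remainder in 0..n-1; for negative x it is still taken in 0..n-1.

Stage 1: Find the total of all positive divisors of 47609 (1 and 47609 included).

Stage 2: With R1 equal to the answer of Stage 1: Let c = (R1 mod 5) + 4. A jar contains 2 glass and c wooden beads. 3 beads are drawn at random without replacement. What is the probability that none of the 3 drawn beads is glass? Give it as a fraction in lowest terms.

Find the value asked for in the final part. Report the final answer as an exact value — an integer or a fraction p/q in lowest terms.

Stage 1: 47609 is prime, so its only divisors are 1 and 47609; sigma = 1 + 47609 = 47610; answer 47610
Stage 2: R1 = 47610; c = 4; total draws C(6,3) = 20; favorable C(4,3) = 4; P = 1/5; answer 1/5

1/5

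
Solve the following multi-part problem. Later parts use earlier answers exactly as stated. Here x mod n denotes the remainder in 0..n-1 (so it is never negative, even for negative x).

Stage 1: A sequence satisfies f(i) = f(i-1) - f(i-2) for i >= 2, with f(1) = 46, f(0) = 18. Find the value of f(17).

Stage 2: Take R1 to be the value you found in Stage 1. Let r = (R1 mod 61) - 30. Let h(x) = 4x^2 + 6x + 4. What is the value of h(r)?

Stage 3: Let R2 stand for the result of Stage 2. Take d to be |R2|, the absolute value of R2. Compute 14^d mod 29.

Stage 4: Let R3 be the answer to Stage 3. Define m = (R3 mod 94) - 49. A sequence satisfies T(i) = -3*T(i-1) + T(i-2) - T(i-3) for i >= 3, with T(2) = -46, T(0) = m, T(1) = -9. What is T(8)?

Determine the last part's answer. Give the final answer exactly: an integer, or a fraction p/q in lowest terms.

-66503

Stage 1: f(2) = 1*(46) - 1*(18) = 28; iterating: f(2)=28, f(3)=-18, f(4)=-46, f(5)=-28, f(6)=18, f(7)=46, f(8)=28, f(9)=-18, f(10)=-46, f(11)=-28, f(12)=18, f(13)=46, f(14)=28, f(15)=-18, f(16)=-46, f(17)=-28; answer -28
Stage 2: R1 = -28; r = 3; 4*(3)^2 + 6*(3)^1 + 4 = (36) + (18) + (4) = 58; answer 58
Stage 3: R2 = 58; d = 58; squarings mod 29: 14^1=14, 14^2=22, 14^4=20, 14^8=23, 14^16=7, 14^32=20; 14^58 = 14^2 * 14^8 * 14^16 * 14^32 = 22 (mod 29); answer 22
Stage 4: R3 = 22; m = -27; T(3) = -3*(-46) + 1*(-9) - 1*(-27) = 156; iterating: T(3)=156, T(4)=-505, T(5)=1717, T(6)=-5812, T(7)=19658, T(8)=-66503; answer -66503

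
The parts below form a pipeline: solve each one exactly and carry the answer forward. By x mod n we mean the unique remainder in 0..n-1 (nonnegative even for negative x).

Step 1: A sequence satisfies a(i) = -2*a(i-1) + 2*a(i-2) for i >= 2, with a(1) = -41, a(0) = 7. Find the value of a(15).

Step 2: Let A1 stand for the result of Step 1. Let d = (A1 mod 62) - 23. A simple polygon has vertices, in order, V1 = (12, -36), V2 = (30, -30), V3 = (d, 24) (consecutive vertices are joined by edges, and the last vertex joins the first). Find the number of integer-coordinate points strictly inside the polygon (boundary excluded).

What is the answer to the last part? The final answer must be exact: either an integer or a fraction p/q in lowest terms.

504

Step 1: a(2) = -2*(-41) + 2*(7) = 96; iterating: a(2)=96, a(3)=-274, a(4)=740, a(5)=-2028, a(6)=5536, a(7)=-15128, a(8)=41328, a(9)=-112912, a(10)=308480, a(11)=-842784, a(12)=2302528, a(13)=-6290624, a(14)=17186304, a(15)=-46953856; answer -46953856
Step 2: A1 = -46953856; d = 23; cross terms: (12*-30 - 30*-36)=720, (30*24 - 23*-30)=1410, (23*-36 - 12*24)=-1116; twice the area = |1014| = 1014; area = 507; boundary points = 6 + 1 + 1 = 8; strictly interior points = area - boundary/2 + 1 = 504; answer 504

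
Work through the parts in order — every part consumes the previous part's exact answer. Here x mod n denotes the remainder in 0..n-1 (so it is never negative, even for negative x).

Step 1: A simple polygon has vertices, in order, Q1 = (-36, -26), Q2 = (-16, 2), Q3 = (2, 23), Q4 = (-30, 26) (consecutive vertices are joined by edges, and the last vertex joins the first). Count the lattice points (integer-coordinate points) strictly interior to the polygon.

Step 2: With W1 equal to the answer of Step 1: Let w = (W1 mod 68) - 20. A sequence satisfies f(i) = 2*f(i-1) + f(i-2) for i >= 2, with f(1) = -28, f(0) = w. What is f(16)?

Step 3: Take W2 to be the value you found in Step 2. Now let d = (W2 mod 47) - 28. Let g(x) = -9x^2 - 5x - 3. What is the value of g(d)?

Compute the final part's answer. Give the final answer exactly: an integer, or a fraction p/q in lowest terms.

Step 1: cross terms: (-36*2 - -16*-26)=-488, (-16*23 - 2*2)=-372, (2*26 - -30*23)=742, (-30*-26 - -36*26)=1716; twice the area = |1598| = 1598; area = 799; boundary points = 4 + 3 + 1 + 2 = 10; strictly interior points = area - boundary/2 + 1 = 795; answer 795
Step 2: W1 = 795; w = 27; f(2) = 2*(-28) + 1*(27) = -29; iterating: f(2)=-29, f(3)=-86, f(4)=-201, f(5)=-488, f(6)=-1177, f(7)=-2842, f(8)=-6861, f(9)=-16564, f(10)=-39989, f(11)=-96542, f(12)=-233073, f(13)=-562688, f(14)=-1358449, f(15)=-3279586, f(16)=-7917621; answer -7917621
Step 3: W2 = -7917621; d = 18; -9*(18)^2 - 5*(18)^1 - 3 = (-2916) + (-90) + (-3) = -3009; answer -3009

-3009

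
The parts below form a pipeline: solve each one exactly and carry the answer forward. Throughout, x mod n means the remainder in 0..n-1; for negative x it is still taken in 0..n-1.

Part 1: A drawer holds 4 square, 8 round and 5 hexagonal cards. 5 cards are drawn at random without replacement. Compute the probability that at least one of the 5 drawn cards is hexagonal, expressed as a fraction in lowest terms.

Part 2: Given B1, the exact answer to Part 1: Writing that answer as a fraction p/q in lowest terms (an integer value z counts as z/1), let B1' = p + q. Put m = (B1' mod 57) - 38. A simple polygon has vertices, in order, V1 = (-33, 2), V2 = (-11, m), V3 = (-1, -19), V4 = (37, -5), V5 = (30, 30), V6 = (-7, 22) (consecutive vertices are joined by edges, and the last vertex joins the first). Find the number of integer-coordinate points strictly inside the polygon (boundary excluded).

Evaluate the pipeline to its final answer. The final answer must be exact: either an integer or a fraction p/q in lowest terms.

Part 1: total draws C(17,5) = 6188; complement C(12,5) = 792; favorable 6188 - 792 = 5396; P = 1349/1547; answer 1349/1547
Part 2: B1 = 1349/1547; threaded value p + q = 2896; m = 8; cross terms: (-33*8 - -11*2)=-242, (-11*-19 - -1*8)=217, (-1*-5 - 37*-19)=708, (37*30 - 30*-5)=1260, (30*22 - -7*30)=870, (-7*2 - -33*22)=712; twice the area = |3525| = 3525; area = 3525/2; boundary points = 2 + 1 + 2 + 7 + 1 + 2 = 15; strictly interior points = area - boundary/2 + 1 = 1756; answer 1756

1756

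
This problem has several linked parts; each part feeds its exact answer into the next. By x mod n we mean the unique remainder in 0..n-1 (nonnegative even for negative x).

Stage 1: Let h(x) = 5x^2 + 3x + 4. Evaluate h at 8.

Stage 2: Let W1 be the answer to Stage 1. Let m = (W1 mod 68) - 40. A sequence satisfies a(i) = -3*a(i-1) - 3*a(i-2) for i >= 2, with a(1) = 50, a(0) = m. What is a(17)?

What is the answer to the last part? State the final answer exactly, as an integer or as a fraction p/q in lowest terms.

-301806

Stage 1: 5*(8)^2 + 3*(8)^1 + 4 = (320) + (24) + (4) = 348; answer 348
Stage 2: W1 = 348; m = -32; a(2) = -3*(50) - 3*(-32) = -54; iterating: a(2)=-54, a(3)=12, a(4)=126, a(5)=-414, a(6)=864, a(7)=-1350, a(8)=1458, a(9)=-324, a(10)=-3402, a(11)=11178, a(12)=-23328, a(13)=36450, a(14)=-39366, a(15)=8748, a(16)=91854, a(17)=-301806; answer -301806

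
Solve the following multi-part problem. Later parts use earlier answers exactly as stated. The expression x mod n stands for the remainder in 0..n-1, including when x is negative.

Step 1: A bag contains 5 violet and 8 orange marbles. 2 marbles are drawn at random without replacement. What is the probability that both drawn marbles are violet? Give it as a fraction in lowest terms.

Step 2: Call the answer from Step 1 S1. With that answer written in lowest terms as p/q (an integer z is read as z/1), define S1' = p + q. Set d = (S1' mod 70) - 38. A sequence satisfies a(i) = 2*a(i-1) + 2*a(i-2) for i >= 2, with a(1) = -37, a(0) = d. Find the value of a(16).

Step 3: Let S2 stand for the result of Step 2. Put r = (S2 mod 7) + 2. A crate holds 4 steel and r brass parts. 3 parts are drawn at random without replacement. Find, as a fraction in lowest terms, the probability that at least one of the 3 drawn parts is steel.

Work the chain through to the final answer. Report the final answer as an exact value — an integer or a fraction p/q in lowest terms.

Step 1: total draws C(13,2) = 78; favorable C(5,2) = 10; P = 5/39; answer 5/39
Step 2: S1 = 5/39; threaded value p + q = 44; d = 6; a(2) = 2*(-37) + 2*(6) = -62; iterating: a(2)=-62, a(3)=-198, a(4)=-520, a(5)=-1436, a(6)=-3912, a(7)=-10696, a(8)=-29216, a(9)=-79824, a(10)=-218080, a(11)=-595808, a(12)=-1627776, a(13)=-4447168, a(14)=-12149888, a(15)=-33194112, a(16)=-90688000; answer -90688000
Step 3: S2 = -90688000; r = 5; total draws C(9,3) = 84; complement C(5,3) = 10; favorable 84 - 10 = 74; P = 37/42; answer 37/42

37/42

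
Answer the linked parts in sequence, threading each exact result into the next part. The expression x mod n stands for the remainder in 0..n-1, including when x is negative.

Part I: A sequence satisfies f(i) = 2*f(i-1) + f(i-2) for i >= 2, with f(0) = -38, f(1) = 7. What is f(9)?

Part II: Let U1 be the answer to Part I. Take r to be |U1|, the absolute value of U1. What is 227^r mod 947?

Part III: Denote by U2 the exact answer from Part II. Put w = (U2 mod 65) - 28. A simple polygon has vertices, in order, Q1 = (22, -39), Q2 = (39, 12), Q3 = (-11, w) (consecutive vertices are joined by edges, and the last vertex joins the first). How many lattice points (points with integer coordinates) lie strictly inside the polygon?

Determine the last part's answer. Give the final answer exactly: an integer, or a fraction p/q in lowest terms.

1036

Part I: f(2) = 2*(7) + 1*(-38) = -24; iterating: f(2)=-24, f(3)=-41, f(4)=-106, f(5)=-253, f(6)=-612, f(7)=-1477, f(8)=-3566, f(9)=-8609; answer -8609
Part II: U1 = -8609; r = 8609; squarings mod 947: 227^1=227, 227^2=391, 227^4=414, 227^8=936, 227^16=121, 227^32=436, 227^64=696, 227^128=499, 227^256=887, 227^512=759, 227^1024=305, 227^2048=219, 227^4096=611, 227^8192=203; 227^8609 = 227^1 * 227^32 * 227^128 * 227^256 * 227^8192 = 273 (mod 947); answer 273
Part III: U2 = 273; w = -15; cross terms: (22*12 - 39*-39)=1785, (39*-15 - -11*12)=-453, (-11*-39 - 22*-15)=759; twice the area = |2091| = 2091; area = 2091/2; boundary points = 17 + 1 + 3 = 21; strictly interior points = area - boundary/2 + 1 = 1036; answer 1036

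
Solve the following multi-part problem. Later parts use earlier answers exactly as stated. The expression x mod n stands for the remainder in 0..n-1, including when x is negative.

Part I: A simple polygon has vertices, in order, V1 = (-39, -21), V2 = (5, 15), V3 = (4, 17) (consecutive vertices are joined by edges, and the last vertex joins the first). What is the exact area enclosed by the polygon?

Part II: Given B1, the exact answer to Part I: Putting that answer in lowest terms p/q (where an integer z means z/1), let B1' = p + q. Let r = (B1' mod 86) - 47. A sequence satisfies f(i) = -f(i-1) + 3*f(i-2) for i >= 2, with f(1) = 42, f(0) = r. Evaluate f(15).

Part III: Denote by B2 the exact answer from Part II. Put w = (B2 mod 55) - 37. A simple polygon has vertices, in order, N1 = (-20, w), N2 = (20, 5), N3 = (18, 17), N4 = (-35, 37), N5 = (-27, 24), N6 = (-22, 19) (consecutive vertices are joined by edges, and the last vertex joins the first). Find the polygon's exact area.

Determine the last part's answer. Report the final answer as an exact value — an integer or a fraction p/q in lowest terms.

2469/2

Part I: cross terms: (-39*15 - 5*-21)=-480, (5*17 - 4*15)=25, (4*-21 - -39*17)=579; twice the area = |124| = 124; area = 62; answer 62
Part II: B1 = 62; threaded value p + q = 63; r = 16; f(2) = -1*(42) + 3*(16) = 6; iterating: f(2)=6, f(3)=120, f(4)=-102, f(5)=462, f(6)=-768, f(7)=2154, f(8)=-4458, f(9)=10920, f(10)=-24294, f(11)=57054, f(12)=-129936, f(13)=301098, f(14)=-690906, f(15)=1594200; answer 1594200
Part III: B2 = 1594200; w = -12; cross terms: (-20*5 - 20*-12)=140, (20*17 - 18*5)=250, (18*37 - -35*17)=1261, (-35*24 - -27*37)=159, (-27*19 - -22*24)=15, (-22*-12 - -20*19)=644; twice the area = |2469| = 2469; area = 2469/2; answer 2469/2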